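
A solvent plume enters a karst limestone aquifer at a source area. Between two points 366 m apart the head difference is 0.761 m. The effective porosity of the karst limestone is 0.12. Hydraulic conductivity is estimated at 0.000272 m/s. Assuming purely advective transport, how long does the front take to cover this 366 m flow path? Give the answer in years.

Convert K: 0.000272 m/s × 86400 = 23.50 m/day.
Hydraulic gradient i = Δh / L = 0.761 / 366 = 0.002079.
Darcy flux q = K · i = 23.50 × 0.002079 = 0.04886 m/day.
Seepage velocity v = q / n_e = 0.04886 / 0.12 = 0.4072 m/day.
Travel time t = L / v = 366 / 0.4072 = 898.8 days = 2.461 years.

2.46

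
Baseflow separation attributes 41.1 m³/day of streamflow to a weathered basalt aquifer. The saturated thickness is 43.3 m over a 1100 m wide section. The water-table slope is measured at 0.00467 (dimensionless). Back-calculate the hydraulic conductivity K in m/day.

0.185

Cross-sectional area A = 1100 × 43.3 = 47630 m².
Hydraulic gradient i = 0.00467.
From Q = K·A·i, K = Q / (A·i) = 41.1 / (47630 × 0.004670) = 0.1848 m/day.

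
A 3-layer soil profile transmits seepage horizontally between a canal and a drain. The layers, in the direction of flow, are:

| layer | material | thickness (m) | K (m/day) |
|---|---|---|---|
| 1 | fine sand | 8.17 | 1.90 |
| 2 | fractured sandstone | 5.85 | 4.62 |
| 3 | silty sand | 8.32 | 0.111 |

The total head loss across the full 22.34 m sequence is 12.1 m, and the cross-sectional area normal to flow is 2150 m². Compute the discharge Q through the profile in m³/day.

Flow is perpendicular to layering, so the layers act in series and the equivalent K is the thickness-weighted harmonic mean.
Total thickness L = 8.17 + 5.85 + 8.32 = 22.34 m.
Σ(b_i/K_i) = 8.17/1.90 + 5.85/4.62 + 8.32/0.111 = 80.52 d.
K_eq = L / Σ(b_i/K_i) = 22.34 / 80.52 = 0.2774 m/day.
Q = K_eq · A · (Δh/L) = 0.2774 × 2150 × (12.1/22.34) = 323.1 m³/day.

323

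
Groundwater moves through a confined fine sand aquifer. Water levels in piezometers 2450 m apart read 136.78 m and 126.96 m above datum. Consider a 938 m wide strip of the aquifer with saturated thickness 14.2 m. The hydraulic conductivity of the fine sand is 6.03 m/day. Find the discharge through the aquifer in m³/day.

322

Cross-sectional area A = 938 × 14.2 = 13320 m².
Hydraulic gradient i = (136.78 − 126.96) / 2450 = 9.82 / 2450 = 0.004008.
Darcy's law: Q = K · A · i = 6.030 × 13320 × 0.004008 = 321.9 m³/day.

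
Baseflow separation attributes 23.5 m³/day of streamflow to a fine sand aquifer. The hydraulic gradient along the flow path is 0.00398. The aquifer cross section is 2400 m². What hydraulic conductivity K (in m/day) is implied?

Hydraulic gradient i = 0.00398.
From Q = K·A·i, K = Q / (A·i) = 23.5 / (2400 × 0.003980) = 2.460 m/day.

2.46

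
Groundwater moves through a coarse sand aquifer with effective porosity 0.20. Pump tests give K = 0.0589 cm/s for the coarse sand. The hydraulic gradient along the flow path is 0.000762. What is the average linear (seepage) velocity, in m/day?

Convert K: 0.0589 cm/s × 864 = 50.89 m/day.
Hydraulic gradient i = 0.000762.
Darcy flux q = K · i = 50.89 × 0.0007620 = 0.03878 m/day.
Seepage velocity v = q / n_e = 0.03878 / 0.20 = 0.1939 m/day.

0.194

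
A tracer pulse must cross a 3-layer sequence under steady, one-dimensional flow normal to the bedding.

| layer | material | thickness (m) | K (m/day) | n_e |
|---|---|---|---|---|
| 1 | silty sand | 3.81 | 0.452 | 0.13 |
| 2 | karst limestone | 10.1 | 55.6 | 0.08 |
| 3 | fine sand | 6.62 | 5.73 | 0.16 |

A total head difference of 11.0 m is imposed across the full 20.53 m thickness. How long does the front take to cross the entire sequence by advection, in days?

2.10

With flow normal to the layers, continuity requires the same specific discharge q through every layer.
Σ(b_i/K_i) = 3.81/0.452 + 10.1/55.6 + 6.62/5.73 = 9.766 d.
q = Δh / Σ(b_i/K_i) = 11.0 / 9.766 = 1.126 m/day.
In each layer the seepage velocity is v_i = q/n_i, so the layer transit time is t_i = b_i·n_i / q:
  layer 1 (silty sand): t_1 = 3.81 × 0.13 / 1.126 = 0.4397 d
  layer 2 (karst limestone): t_2 = 10.1 × 0.08 / 1.126 = 0.7174 d
  layer 3 (fine sand): t_3 = 6.62 × 0.16 / 1.126 = 0.9404 d
Total t = Σ t_i = 2.098 days.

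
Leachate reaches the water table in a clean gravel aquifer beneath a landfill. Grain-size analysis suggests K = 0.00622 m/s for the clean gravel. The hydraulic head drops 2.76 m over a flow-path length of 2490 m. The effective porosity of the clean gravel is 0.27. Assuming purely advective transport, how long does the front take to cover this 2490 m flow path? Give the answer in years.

Convert K: 0.00622 m/s × 86400 = 537.4 m/day.
Hydraulic gradient i = Δh / L = 2.76 / 2490 = 0.001108.
Darcy flux q = K · i = 537.4 × 0.001108 = 0.5957 m/day.
Seepage velocity v = q / n_e = 0.5957 / 0.27 = 2.206 m/day.
Travel time t = L / v = 2490 / 2.206 = 1129 days = 3.090 years.

3.09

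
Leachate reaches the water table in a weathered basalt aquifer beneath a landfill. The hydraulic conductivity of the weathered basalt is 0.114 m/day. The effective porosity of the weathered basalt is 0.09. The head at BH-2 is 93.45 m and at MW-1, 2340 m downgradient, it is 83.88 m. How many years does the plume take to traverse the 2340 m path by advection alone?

1240

Hydraulic gradient i = (93.45 − 83.88) / 2340 = 9.57 / 2340 = 0.004090.
Darcy flux q = K · i = 0.1140 × 0.004090 = 0.0004662 m/day.
Seepage velocity v = q / n_e = 0.0004662 / 0.09 = 0.005180 m/day.
Travel time t = L / v = 2340 / 0.005180 = 4.517e+05 days = 1237 years.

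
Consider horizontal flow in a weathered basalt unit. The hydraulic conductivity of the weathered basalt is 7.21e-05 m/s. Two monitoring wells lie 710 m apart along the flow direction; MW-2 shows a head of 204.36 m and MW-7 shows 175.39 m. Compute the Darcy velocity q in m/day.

0.254

Convert K: 7.21e-05 m/s × 86400 = 6.229 m/day.
Hydraulic gradient i = (204.36 − 175.39) / 710 = 28.97 / 710 = 0.04080.
Specific discharge q = K · i = 6.229 × 0.04080 = 0.2542 m/day.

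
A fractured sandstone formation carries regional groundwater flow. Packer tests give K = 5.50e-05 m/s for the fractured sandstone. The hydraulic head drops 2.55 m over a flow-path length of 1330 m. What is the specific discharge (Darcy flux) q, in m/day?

Convert K: 5.50e-05 m/s × 86400 = 4.752 m/day.
Hydraulic gradient i = Δh / L = 2.55 / 1330 = 0.001917.
Specific discharge q = K · i = 4.752 × 0.001917 = 0.009111 m/day.

0.00911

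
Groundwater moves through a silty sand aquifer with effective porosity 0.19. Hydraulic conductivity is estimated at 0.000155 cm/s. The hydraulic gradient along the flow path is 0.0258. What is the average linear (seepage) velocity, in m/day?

Convert K: 0.000155 cm/s × 864 = 0.1339 m/day.
Hydraulic gradient i = 0.0258.
Darcy flux q = K · i = 0.1339 × 0.02580 = 0.003455 m/day.
Seepage velocity v = q / n_e = 0.003455 / 0.19 = 0.01818 m/day.

0.0182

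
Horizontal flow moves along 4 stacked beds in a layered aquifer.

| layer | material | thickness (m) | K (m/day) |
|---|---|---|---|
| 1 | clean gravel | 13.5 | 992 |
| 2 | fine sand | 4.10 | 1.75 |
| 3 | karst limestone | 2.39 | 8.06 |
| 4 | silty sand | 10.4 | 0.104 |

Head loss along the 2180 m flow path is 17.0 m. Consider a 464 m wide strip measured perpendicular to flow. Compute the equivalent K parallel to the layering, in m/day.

Flow is parallel to layering, so each bed carries its own Darcy discharge and the transmissivities add.
Σ(K_i·b_i) = 992×13.5 + 1.75×4.10 + 8.06×2.39 + 0.104×10.4 = 13420 m²/day.
Total thickness b = 30.39 m, so K_eq = Σ(K_i·b_i)/b = 441.6 m/day.

442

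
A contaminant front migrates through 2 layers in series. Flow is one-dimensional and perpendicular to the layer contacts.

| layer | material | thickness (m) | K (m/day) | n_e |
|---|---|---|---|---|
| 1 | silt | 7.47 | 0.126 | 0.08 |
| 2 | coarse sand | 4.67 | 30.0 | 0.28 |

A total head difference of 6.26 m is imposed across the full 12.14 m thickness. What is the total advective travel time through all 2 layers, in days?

18.1

With flow normal to the layers, continuity requires the same specific discharge q through every layer.
Σ(b_i/K_i) = 7.47/0.126 + 4.67/30.0 = 59.44 d.
q = Δh / Σ(b_i/K_i) = 6.26 / 59.44 = 0.1053 m/day.
In each layer the seepage velocity is v_i = q/n_i, so the layer transit time is t_i = b_i·n_i / q:
  layer 1 (silt): t_1 = 7.47 × 0.08 / 0.1053 = 5.674 d
  layer 2 (coarse sand): t_2 = 4.67 × 0.28 / 0.1053 = 12.42 d
Total t = Σ t_i = 18.09 days.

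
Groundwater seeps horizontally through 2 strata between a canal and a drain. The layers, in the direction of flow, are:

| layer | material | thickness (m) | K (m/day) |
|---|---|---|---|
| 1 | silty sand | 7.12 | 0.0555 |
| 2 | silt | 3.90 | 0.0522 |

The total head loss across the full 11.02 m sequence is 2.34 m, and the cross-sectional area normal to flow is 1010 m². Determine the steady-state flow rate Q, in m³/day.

11.6

Flow is perpendicular to layering, so the layers act in series and the equivalent K is the thickness-weighted harmonic mean.
Total thickness L = 7.12 + 3.90 = 11.02 m.
Σ(b_i/K_i) = 7.12/0.0555 + 3.90/0.0522 = 203.0 d.
K_eq = L / Σ(b_i/K_i) = 11.02 / 203.0 = 0.05429 m/day.
Q = K_eq · A · (Δh/L) = 0.05429 × 1010 × (2.34/11.02) = 11.64 m³/day.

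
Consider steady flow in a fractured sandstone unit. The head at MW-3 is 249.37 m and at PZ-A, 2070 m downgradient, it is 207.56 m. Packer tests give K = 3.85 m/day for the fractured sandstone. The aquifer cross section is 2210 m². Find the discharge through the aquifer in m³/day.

Hydraulic gradient i = (249.37 − 207.56) / 2070 = 41.81 / 2070 = 0.02020.
Darcy's law: Q = K · A · i = 3.850 × 2210 × 0.02020 = 171.9 m³/day.

172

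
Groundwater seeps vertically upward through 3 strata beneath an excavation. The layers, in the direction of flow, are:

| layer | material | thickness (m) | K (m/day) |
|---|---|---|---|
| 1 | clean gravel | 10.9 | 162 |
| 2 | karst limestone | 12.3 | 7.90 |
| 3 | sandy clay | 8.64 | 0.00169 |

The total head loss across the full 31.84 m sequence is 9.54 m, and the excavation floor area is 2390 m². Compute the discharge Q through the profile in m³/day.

4.46

Flow is perpendicular to layering, so the layers act in series and the equivalent K is the thickness-weighted harmonic mean.
Total thickness L = 10.9 + 12.3 + 8.64 = 31.84 m.
Σ(b_i/K_i) = 10.9/162 + 12.3/7.90 + 8.64/0.00169 = 5114 d.
K_eq = L / Σ(b_i/K_i) = 31.84 / 5114 = 0.006226 m/day.
Q = K_eq · A · (Δh/L) = 0.006226 × 2390 × (9.54/31.84) = 4.458 m³/day.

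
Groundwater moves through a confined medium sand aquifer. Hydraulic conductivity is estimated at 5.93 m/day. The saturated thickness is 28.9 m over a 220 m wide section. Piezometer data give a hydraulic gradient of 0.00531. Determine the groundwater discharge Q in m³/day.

Cross-sectional area A = 220 × 28.9 = 6358 m².
Hydraulic gradient i = 0.00531.
Darcy's law: Q = K · A · i = 5.930 × 6358 × 0.005310 = 200.2 m³/day.

200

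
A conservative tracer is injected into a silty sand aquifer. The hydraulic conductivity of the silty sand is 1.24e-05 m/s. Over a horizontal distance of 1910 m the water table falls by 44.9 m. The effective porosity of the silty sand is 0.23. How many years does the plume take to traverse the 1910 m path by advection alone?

47.8

Convert K: 1.24e-05 m/s × 86400 = 1.071 m/day.
Hydraulic gradient i = Δh / L = 44.9 / 1910 = 0.02351.
Darcy flux q = K · i = 1.071 × 0.02351 = 0.02519 m/day.
Seepage velocity v = q / n_e = 0.02519 / 0.23 = 0.1095 m/day.
Travel time t = L / v = 1910 / 0.1095 = 17443 days = 47.76 years.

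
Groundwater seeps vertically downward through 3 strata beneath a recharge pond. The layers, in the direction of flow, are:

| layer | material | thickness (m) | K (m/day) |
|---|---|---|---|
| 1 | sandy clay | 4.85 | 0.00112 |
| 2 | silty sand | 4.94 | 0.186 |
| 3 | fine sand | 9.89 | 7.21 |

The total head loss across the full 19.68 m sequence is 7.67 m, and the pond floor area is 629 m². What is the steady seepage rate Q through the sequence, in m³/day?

1.11

Flow is perpendicular to layering, so the layers act in series and the equivalent K is the thickness-weighted harmonic mean.
Total thickness L = 4.85 + 4.94 + 9.89 = 19.68 m.
Σ(b_i/K_i) = 4.85/0.00112 + 4.94/0.186 + 9.89/7.21 = 4358 d.
K_eq = L / Σ(b_i/K_i) = 19.68 / 4358 = 0.004516 m/day.
Q = K_eq · A · (Δh/L) = 0.004516 × 629 × (7.67/19.68) = 1.107 m³/day.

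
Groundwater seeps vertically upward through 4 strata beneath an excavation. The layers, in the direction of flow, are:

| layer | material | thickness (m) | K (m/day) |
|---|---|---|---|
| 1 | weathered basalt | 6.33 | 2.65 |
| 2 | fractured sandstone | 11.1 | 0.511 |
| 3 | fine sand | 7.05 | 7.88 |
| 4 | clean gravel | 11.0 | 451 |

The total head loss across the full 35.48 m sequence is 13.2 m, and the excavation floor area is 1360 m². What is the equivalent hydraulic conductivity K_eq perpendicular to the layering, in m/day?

Flow is perpendicular to layering, so the layers act in series and the equivalent K is the thickness-weighted harmonic mean.
Total thickness L = 6.33 + 11.1 + 7.05 + 11.0 = 35.48 m.
Σ(b_i/K_i) = 6.33/2.65 + 11.1/0.511 + 7.05/7.88 + 11.0/451 = 25.03 d.
K_eq = L / Σ(b_i/K_i) = 35.48 / 25.03 = 1.418 m/day.

1.42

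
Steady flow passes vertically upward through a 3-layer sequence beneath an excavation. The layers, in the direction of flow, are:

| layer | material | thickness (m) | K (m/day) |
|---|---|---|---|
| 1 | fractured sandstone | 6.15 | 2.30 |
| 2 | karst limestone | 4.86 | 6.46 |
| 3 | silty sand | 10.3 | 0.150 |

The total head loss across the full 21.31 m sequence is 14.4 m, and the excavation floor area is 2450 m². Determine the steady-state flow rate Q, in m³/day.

489

Flow is perpendicular to layering, so the layers act in series and the equivalent K is the thickness-weighted harmonic mean.
Total thickness L = 6.15 + 4.86 + 10.3 = 21.31 m.
Σ(b_i/K_i) = 6.15/2.30 + 4.86/6.46 + 10.3/0.150 = 72.09 d.
K_eq = L / Σ(b_i/K_i) = 21.31 / 72.09 = 0.2956 m/day.
Q = K_eq · A · (Δh/L) = 0.2956 × 2450 × (14.4/21.31) = 489.4 m³/day.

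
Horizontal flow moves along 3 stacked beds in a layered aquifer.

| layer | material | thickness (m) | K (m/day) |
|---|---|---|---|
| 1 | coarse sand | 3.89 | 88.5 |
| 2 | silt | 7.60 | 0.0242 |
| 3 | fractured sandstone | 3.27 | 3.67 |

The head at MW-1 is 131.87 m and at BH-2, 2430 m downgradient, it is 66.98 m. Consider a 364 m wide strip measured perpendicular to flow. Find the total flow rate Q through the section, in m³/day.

Flow is parallel to layering, so each bed carries its own Darcy discharge and the transmissivities add.
Σ(K_i·b_i) = 88.5×3.89 + 0.0242×7.60 + 3.67×3.27 = 356.4 m²/day.
Hydraulic gradient i = (131.87 − 66.98) / 2430 = 64.89 / 2430 = 0.02670.
Q = Σ(K_i·b_i) · W · i = 356.4 × 364 × 0.02670 = 3465 m³/day.

3460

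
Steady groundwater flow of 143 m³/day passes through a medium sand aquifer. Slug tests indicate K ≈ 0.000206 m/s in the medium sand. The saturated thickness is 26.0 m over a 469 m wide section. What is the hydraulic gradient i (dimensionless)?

Convert K: 0.000206 m/s × 86400 = 17.80 m/day.
Cross-sectional area A = 469 × 26.0 = 12194 m².
From Q = K·A·i, i = Q / (K·A) = 143 / (17.80 × 12194) = 0.0006589.

0.000659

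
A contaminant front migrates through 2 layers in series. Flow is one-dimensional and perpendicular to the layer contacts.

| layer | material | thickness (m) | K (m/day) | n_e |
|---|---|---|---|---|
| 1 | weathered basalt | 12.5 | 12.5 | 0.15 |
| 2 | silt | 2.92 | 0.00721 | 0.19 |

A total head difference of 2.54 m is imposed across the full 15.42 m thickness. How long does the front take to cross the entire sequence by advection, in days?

388

With flow normal to the layers, continuity requires the same specific discharge q through every layer.
Σ(b_i/K_i) = 12.5/12.5 + 2.92/0.00721 = 406.0 d.
q = Δh / Σ(b_i/K_i) = 2.54 / 406.0 = 0.006256 m/day.
In each layer the seepage velocity is v_i = q/n_i, so the layer transit time is t_i = b_i·n_i / q:
  layer 1 (weathered basalt): t_1 = 12.5 × 0.15 / 0.006256 = 299.7 d
  layer 2 (silt): t_2 = 2.92 × 0.19 / 0.006256 = 88.68 d
Total t = Σ t_i = 388.4 days.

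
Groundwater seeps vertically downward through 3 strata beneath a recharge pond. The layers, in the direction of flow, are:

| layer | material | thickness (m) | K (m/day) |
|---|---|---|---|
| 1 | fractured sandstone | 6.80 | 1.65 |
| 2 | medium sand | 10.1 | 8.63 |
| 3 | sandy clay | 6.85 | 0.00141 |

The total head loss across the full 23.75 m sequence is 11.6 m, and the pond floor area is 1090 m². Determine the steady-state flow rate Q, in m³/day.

2.60

Flow is perpendicular to layering, so the layers act in series and the equivalent K is the thickness-weighted harmonic mean.
Total thickness L = 6.80 + 10.1 + 6.85 = 23.75 m.
Σ(b_i/K_i) = 6.80/1.65 + 10.1/8.63 + 6.85/0.00141 = 4863 d.
K_eq = L / Σ(b_i/K_i) = 23.75 / 4863 = 0.004883 m/day.
Q = K_eq · A · (Δh/L) = 0.004883 × 1090 × (11.6/23.75) = 2.600 m³/day.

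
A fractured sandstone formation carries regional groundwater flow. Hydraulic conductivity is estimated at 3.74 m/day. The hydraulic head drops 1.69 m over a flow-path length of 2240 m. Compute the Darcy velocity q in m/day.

Hydraulic gradient i = Δh / L = 1.69 / 2240 = 0.0007545.
Specific discharge q = K · i = 3.740 × 0.0007545 = 0.002822 m/day.

0.00282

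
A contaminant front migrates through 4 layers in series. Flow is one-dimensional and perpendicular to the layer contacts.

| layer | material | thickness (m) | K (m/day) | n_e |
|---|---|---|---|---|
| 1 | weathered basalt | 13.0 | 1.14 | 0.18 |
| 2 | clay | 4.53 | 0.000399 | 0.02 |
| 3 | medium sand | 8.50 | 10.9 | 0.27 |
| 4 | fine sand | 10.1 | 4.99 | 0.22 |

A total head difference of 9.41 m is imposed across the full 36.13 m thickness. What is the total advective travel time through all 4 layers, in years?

With flow normal to the layers, continuity requires the same specific discharge q through every layer.
Σ(b_i/K_i) = 13.0/1.14 + 4.53/0.000399 + 8.50/10.9 + 10.1/4.99 = 11368 d.
q = Δh / Σ(b_i/K_i) = 9.41 / 11368 = 0.0008278 m/day.
In each layer the seepage velocity is v_i = q/n_i, so the layer transit time is t_i = b_i·n_i / q:
  layer 1 (weathered basalt): t_1 = 13.0 × 0.18 / 0.0008278 = 2827 d
  layer 2 (clay): t_2 = 4.53 × 0.02 / 0.0008278 = 109.4 d
  layer 3 (medium sand): t_3 = 8.50 × 0.27 / 0.0008278 = 2772 d
  layer 4 (fine sand): t_4 = 10.1 × 0.22 / 0.0008278 = 2684 d
Total t = Σ t_i = 8393 days = 22.98 years.

23.0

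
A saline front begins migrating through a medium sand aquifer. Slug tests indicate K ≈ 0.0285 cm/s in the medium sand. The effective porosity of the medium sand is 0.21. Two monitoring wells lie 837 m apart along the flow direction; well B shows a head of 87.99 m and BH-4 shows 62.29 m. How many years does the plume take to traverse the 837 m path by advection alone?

Convert K: 0.0285 cm/s × 864 = 24.62 m/day.
Hydraulic gradient i = (87.99 − 62.29) / 837 = 25.7 / 837 = 0.03070.
Darcy flux q = K · i = 24.62 × 0.03070 = 0.7561 m/day.
Seepage velocity v = q / n_e = 0.7561 / 0.21 = 3.600 m/day.
Travel time t = L / v = 837 / 3.600 = 232.5 days = 0.6365 years.

0.636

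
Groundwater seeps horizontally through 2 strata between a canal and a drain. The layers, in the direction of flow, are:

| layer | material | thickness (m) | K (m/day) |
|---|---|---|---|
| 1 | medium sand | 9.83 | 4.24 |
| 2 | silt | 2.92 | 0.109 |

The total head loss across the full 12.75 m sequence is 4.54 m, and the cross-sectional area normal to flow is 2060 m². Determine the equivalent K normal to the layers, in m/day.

0.438

Flow is perpendicular to layering, so the layers act in series and the equivalent K is the thickness-weighted harmonic mean.
Total thickness L = 9.83 + 2.92 = 12.75 m.
Σ(b_i/K_i) = 9.83/4.24 + 2.92/0.109 = 29.11 d.
K_eq = L / Σ(b_i/K_i) = 12.75 / 29.11 = 0.4380 m/day.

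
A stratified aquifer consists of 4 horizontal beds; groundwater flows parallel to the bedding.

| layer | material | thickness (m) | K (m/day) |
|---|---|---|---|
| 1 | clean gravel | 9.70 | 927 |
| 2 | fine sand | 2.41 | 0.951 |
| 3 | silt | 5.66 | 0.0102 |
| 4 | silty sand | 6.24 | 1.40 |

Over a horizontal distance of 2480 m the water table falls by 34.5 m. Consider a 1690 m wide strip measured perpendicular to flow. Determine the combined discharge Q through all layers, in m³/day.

212000

Flow is parallel to layering, so each bed carries its own Darcy discharge and the transmissivities add.
Σ(K_i·b_i) = 927×9.70 + 0.951×2.41 + 0.0102×5.66 + 1.40×6.24 = 9003 m²/day.
Hydraulic gradient i = Δh / L = 34.5 / 2480 = 0.01391.
Q = Σ(K_i·b_i) · W · i = 9003 × 1690 × 0.01391 = 2.117e+05 m³/day.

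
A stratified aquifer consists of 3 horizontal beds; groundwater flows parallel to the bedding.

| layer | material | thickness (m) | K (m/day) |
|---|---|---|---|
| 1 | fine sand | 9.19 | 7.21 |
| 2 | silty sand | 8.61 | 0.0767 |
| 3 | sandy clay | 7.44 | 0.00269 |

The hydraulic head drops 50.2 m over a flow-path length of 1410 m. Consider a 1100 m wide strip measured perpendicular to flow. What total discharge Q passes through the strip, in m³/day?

2620

Flow is parallel to layering, so each bed carries its own Darcy discharge and the transmissivities add.
Σ(K_i·b_i) = 7.21×9.19 + 0.0767×8.61 + 0.00269×7.44 = 66.94 m²/day.
Hydraulic gradient i = Δh / L = 50.2 / 1410 = 0.03560.
Q = Σ(K_i·b_i) · W · i = 66.94 × 1100 × 0.03560 = 2622 m³/day.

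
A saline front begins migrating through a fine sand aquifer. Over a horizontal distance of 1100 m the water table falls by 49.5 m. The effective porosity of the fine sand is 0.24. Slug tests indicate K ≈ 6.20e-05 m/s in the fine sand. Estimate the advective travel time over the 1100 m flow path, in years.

Convert K: 6.20e-05 m/s × 86400 = 5.357 m/day.
Hydraulic gradient i = Δh / L = 49.5 / 1100 = 0.04500.
Darcy flux q = K · i = 5.357 × 0.04500 = 0.2411 m/day.
Seepage velocity v = q / n_e = 0.2411 / 0.24 = 1.004 m/day.
Travel time t = L / v = 1100 / 1.004 = 1095 days = 2.998 years.

3.00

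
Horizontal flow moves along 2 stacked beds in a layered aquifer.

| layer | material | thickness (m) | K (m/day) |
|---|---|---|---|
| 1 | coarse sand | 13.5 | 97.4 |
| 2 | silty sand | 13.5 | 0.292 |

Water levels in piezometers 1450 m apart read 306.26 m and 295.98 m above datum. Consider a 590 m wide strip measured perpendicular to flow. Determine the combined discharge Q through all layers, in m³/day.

5520

Flow is parallel to layering, so each bed carries its own Darcy discharge and the transmissivities add.
Σ(K_i·b_i) = 97.4×13.5 + 0.292×13.5 = 1319 m²/day.
Hydraulic gradient i = (306.26 − 295.98) / 1450 = 10.28 / 1450 = 0.007090.
Q = Σ(K_i·b_i) · W · i = 1319 × 590 × 0.007090 = 5517 m³/day.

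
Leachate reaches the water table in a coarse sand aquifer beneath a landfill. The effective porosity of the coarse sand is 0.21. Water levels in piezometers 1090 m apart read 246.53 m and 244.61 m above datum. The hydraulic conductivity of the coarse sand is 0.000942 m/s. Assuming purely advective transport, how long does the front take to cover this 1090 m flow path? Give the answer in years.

4.37

Convert K: 0.000942 m/s × 86400 = 81.39 m/day.
Hydraulic gradient i = (246.53 − 244.61) / 1090 = 1.92 / 1090 = 0.001761.
Darcy flux q = K · i = 81.39 × 0.001761 = 0.1434 m/day.
Seepage velocity v = q / n_e = 0.1434 / 0.21 = 0.6827 m/day.
Travel time t = L / v = 1090 / 0.6827 = 1597 days = 4.371 years.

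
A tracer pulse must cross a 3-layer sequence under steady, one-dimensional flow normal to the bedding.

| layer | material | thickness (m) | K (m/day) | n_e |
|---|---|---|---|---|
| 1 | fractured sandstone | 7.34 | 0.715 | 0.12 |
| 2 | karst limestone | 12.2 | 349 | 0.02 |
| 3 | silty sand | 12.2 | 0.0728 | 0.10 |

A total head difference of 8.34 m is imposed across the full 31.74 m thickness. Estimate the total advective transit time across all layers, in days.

50.0

With flow normal to the layers, continuity requires the same specific discharge q through every layer.
Σ(b_i/K_i) = 7.34/0.715 + 12.2/349 + 12.2/0.0728 = 177.9 d.
q = Δh / Σ(b_i/K_i) = 8.34 / 177.9 = 0.04688 m/day.
In each layer the seepage velocity is v_i = q/n_i, so the layer transit time is t_i = b_i·n_i / q:
  layer 1 (fractured sandstone): t_1 = 7.34 × 0.12 / 0.04688 = 18.79 d
  layer 2 (karst limestone): t_2 = 12.2 × 0.02 / 0.04688 = 5.204 d
  layer 3 (silty sand): t_3 = 12.2 × 0.10 / 0.04688 = 26.02 d
Total t = Σ t_i = 50.01 days.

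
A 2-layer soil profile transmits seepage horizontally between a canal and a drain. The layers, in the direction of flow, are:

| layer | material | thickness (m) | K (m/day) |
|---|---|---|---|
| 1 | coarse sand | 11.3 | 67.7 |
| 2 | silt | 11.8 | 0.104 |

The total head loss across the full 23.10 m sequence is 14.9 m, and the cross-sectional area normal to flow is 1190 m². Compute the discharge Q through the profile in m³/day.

156

Flow is perpendicular to layering, so the layers act in series and the equivalent K is the thickness-weighted harmonic mean.
Total thickness L = 11.3 + 11.8 = 23.10 m.
Σ(b_i/K_i) = 11.3/67.7 + 11.8/0.104 = 113.6 d.
K_eq = L / Σ(b_i/K_i) = 23.10 / 113.6 = 0.2033 m/day.
Q = K_eq · A · (Δh/L) = 0.2033 × 1190 × (14.9/23.10) = 156.0 m³/day.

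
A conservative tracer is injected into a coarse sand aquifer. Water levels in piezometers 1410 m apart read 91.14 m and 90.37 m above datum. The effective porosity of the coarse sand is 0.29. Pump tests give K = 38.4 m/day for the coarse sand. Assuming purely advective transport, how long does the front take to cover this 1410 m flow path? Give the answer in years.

Hydraulic gradient i = (91.14 − 90.37) / 1410 = 0.77 / 1410 = 0.0005461.
Darcy flux q = K · i = 38.40 × 0.0005461 = 0.02097 m/day.
Seepage velocity v = q / n_e = 0.02097 / 0.29 = 0.07231 m/day.
Travel time t = L / v = 1410 / 0.07231 = 19499 days = 53.39 years.

53.4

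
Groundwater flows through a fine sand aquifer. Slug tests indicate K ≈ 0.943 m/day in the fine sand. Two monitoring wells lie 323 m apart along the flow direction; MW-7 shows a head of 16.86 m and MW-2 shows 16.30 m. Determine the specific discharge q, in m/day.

0.00163

Hydraulic gradient i = (16.86 − 16.30) / 323 = 0.56 / 323 = 0.001734.
Specific discharge q = K · i = 0.9430 × 0.001734 = 0.001635 m/day.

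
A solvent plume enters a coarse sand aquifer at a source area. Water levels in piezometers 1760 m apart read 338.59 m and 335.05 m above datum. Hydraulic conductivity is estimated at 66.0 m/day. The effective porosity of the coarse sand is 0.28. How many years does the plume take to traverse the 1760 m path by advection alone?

10.2

Hydraulic gradient i = (338.59 − 335.05) / 1760 = 3.54 / 1760 = 0.002011.
Darcy flux q = K · i = 66.00 × 0.002011 = 0.1327 m/day.
Seepage velocity v = q / n_e = 0.1327 / 0.28 = 0.4741 m/day.
Travel time t = L / v = 1760 / 0.4741 = 3712 days = 10.16 years.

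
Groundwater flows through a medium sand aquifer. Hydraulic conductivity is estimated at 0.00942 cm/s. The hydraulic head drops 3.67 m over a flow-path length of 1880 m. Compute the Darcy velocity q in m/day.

0.0159

Convert K: 0.00942 cm/s × 864 = 8.139 m/day.
Hydraulic gradient i = Δh / L = 3.67 / 1880 = 0.001952.
Specific discharge q = K · i = 8.139 × 0.001952 = 0.01589 m/day.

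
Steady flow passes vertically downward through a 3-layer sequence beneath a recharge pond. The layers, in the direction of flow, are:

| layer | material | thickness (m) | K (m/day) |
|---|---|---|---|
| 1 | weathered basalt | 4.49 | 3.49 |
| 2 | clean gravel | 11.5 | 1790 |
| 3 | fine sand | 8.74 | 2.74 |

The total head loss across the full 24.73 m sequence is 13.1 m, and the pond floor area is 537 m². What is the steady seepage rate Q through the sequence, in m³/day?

Flow is perpendicular to layering, so the layers act in series and the equivalent K is the thickness-weighted harmonic mean.
Total thickness L = 4.49 + 11.5 + 8.74 = 24.73 m.
Σ(b_i/K_i) = 4.49/3.49 + 11.5/1790 + 8.74/2.74 = 4.483 d.
K_eq = L / Σ(b_i/K_i) = 24.73 / 4.483 = 5.517 m/day.
Q = K_eq · A · (Δh/L) = 5.517 × 537 × (13.1/24.73) = 1569 m³/day.

1570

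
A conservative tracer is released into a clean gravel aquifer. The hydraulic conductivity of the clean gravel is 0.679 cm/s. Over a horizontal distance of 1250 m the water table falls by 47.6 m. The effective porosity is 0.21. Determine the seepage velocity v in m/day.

106

Convert K: 0.679 cm/s × 864 = 586.7 m/day.
Hydraulic gradient i = Δh / L = 47.6 / 1250 = 0.03808.
Darcy flux q = K · i = 586.7 × 0.03808 = 22.34 m/day.
Seepage velocity v = q / n_e = 22.34 / 0.21 = 106.4 m/day.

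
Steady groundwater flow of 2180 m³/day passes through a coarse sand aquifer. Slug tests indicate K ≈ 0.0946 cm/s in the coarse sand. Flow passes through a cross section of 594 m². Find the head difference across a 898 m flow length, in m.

Convert K: 0.0946 cm/s × 864 = 81.73 m/day.
From Q = K·A·i, i = Q / (K·A) = 2180 / (81.73 × 594.0) = 0.04490.
Head loss Δh = i · L = 0.04490 × 898 = 40.32 m.

40.3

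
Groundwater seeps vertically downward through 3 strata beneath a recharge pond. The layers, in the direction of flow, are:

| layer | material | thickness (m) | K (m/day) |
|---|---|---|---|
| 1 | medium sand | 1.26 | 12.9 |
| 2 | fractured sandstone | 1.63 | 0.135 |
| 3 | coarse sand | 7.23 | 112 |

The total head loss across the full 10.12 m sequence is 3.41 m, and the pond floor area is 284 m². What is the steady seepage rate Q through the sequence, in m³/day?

Flow is perpendicular to layering, so the layers act in series and the equivalent K is the thickness-weighted harmonic mean.
Total thickness L = 1.26 + 1.63 + 7.23 = 10.12 m.
Σ(b_i/K_i) = 1.26/12.9 + 1.63/0.135 + 7.23/112 = 12.24 d.
K_eq = L / Σ(b_i/K_i) = 10.12 / 12.24 = 0.8270 m/day.
Q = K_eq · A · (Δh/L) = 0.8270 × 284 × (3.41/10.12) = 79.14 m³/day.

79.1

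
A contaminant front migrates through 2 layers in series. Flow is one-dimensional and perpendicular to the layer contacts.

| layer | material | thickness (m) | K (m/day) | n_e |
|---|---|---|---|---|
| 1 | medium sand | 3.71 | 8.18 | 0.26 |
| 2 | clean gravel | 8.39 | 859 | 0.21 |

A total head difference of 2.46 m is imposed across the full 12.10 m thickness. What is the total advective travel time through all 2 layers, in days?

0.514

With flow normal to the layers, continuity requires the same specific discharge q through every layer.
Σ(b_i/K_i) = 3.71/8.18 + 8.39/859 = 0.4633 d.
q = Δh / Σ(b_i/K_i) = 2.46 / 0.4633 = 5.310 m/day.
In each layer the seepage velocity is v_i = q/n_i, so the layer transit time is t_i = b_i·n_i / q:
  layer 1 (medium sand): t_1 = 3.71 × 0.26 / 5.310 = 0.1817 d
  layer 2 (clean gravel): t_2 = 8.39 × 0.21 / 5.310 = 0.3318 d
Total t = Σ t_i = 0.5135 days.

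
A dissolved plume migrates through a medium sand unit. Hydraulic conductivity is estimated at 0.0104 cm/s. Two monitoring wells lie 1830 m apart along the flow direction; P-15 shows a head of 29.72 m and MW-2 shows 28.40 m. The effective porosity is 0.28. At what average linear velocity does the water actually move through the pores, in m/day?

0.0231

Convert K: 0.0104 cm/s × 864 = 8.986 m/day.
Hydraulic gradient i = (29.72 − 28.40) / 1830 = 1.32 / 1830 = 0.0007213.
Darcy flux q = K · i = 8.986 × 0.0007213 = 0.006481 m/day.
Seepage velocity v = q / n_e = 0.006481 / 0.28 = 0.02315 m/day.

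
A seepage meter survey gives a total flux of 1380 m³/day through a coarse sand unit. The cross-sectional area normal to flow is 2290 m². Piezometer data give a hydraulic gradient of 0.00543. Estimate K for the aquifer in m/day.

Hydraulic gradient i = 0.00543.
From Q = K·A·i, K = Q / (A·i) = 1380 / (2290 × 0.005430) = 111.0 m/day.

111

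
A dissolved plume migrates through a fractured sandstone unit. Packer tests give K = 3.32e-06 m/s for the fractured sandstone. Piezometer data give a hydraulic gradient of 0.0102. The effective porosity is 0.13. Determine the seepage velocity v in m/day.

0.0225

Convert K: 3.32e-06 m/s × 86400 = 0.2868 m/day.
Hydraulic gradient i = 0.0102.
Darcy flux q = K · i = 0.2868 × 0.01020 = 0.002926 m/day.
Seepage velocity v = q / n_e = 0.002926 / 0.13 = 0.02251 m/day.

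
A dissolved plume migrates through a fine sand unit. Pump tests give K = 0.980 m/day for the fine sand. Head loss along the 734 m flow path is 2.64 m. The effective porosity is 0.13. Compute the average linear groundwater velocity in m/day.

Hydraulic gradient i = Δh / L = 2.64 / 734 = 0.003597.
Darcy flux q = K · i = 0.9800 × 0.003597 = 0.003525 m/day.
Seepage velocity v = q / n_e = 0.003525 / 0.13 = 0.02711 m/day.

0.0271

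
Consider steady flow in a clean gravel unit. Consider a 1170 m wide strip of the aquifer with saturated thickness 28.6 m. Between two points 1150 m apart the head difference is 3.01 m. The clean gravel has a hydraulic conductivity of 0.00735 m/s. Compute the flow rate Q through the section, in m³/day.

55600

Convert K: 0.00735 m/s × 86400 = 635.0 m/day.
Cross-sectional area A = 1170 × 28.6 = 33462 m².
Hydraulic gradient i = Δh / L = 3.01 / 1150 = 0.002617.
Darcy's law: Q = K · A · i = 635.0 × 33462 × 0.002617 = 55619 m³/day.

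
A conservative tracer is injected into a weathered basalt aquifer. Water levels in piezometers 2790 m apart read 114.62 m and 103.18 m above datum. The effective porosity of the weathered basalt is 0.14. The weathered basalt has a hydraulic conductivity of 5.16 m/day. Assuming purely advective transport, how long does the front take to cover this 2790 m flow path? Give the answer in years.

50.5

Hydraulic gradient i = (114.62 − 103.18) / 2790 = 11.44 / 2790 = 0.004100.
Darcy flux q = K · i = 5.160 × 0.004100 = 0.02116 m/day.
Seepage velocity v = q / n_e = 0.02116 / 0.14 = 0.1511 m/day.
Travel time t = L / v = 2790 / 0.1511 = 18461 days = 50.54 years.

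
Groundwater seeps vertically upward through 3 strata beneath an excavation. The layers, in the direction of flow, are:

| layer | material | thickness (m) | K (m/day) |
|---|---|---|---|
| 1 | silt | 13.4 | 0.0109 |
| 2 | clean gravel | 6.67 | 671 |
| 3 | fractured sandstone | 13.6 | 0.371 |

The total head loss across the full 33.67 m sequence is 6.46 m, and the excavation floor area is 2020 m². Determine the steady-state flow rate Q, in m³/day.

Flow is perpendicular to layering, so the layers act in series and the equivalent K is the thickness-weighted harmonic mean.
Total thickness L = 13.4 + 6.67 + 13.6 = 33.67 m.
Σ(b_i/K_i) = 13.4/0.0109 + 6.67/671 + 13.6/0.371 = 1266 d.
K_eq = L / Σ(b_i/K_i) = 33.67 / 1266 = 0.02660 m/day.
Q = K_eq · A · (Δh/L) = 0.02660 × 2020 × (6.46/33.67) = 10.31 m³/day.

10.3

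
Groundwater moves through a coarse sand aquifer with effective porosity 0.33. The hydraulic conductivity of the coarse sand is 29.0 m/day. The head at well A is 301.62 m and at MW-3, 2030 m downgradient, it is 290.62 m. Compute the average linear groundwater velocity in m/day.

0.476

Hydraulic gradient i = (301.62 − 290.62) / 2030 = 11 / 2030 = 0.005419.
Darcy flux q = K · i = 29.00 × 0.005419 = 0.1571 m/day.
Seepage velocity v = q / n_e = 0.1571 / 0.33 = 0.4762 m/day.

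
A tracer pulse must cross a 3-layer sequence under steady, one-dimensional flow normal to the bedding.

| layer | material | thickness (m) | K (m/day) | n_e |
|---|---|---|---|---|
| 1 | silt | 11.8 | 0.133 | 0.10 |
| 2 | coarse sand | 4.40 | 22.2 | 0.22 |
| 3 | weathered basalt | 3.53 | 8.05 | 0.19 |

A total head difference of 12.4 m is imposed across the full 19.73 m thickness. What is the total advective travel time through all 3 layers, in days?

20.3

With flow normal to the layers, continuity requires the same specific discharge q through every layer.
Σ(b_i/K_i) = 11.8/0.133 + 4.40/22.2 + 3.53/8.05 = 89.36 d.
q = Δh / Σ(b_i/K_i) = 12.4 / 89.36 = 0.1388 m/day.
In each layer the seepage velocity is v_i = q/n_i, so the layer transit time is t_i = b_i·n_i / q:
  layer 1 (silt): t_1 = 11.8 × 0.10 / 0.1388 = 8.503 d
  layer 2 (coarse sand): t_2 = 4.40 × 0.22 / 0.1388 = 6.976 d
  layer 3 (weathered basalt): t_3 = 3.53 × 0.19 / 0.1388 = 4.833 d
Total t = Σ t_i = 20.31 days.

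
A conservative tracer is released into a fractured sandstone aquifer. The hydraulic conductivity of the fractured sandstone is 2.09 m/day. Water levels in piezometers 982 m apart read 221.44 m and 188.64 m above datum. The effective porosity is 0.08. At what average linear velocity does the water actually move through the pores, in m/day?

0.873

Hydraulic gradient i = (221.44 − 188.64) / 982 = 32.8 / 982 = 0.03340.
Darcy flux q = K · i = 2.090 × 0.03340 = 0.06981 m/day.
Seepage velocity v = q / n_e = 0.06981 / 0.08 = 0.8726 m/day.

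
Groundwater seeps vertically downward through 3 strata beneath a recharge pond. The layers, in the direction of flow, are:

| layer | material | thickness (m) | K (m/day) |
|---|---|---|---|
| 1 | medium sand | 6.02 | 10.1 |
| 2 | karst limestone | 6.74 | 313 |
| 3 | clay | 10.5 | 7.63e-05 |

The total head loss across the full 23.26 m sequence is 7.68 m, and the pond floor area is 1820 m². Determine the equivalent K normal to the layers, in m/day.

Flow is perpendicular to layering, so the layers act in series and the equivalent K is the thickness-weighted harmonic mean.
Total thickness L = 6.02 + 6.74 + 10.5 = 23.26 m.
Σ(b_i/K_i) = 6.02/10.1 + 6.74/313 + 10.5/7.63e-05 = 1.376e+05 d.
K_eq = L / Σ(b_i/K_i) = 23.26 / 1.376e+05 = 0.0001690 m/day.

0.000169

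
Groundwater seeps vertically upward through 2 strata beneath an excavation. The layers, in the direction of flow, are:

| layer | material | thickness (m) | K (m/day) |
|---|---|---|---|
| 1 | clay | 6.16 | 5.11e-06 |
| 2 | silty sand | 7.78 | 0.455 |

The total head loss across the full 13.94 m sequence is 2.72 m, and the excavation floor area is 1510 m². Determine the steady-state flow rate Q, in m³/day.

Flow is perpendicular to layering, so the layers act in series and the equivalent K is the thickness-weighted harmonic mean.
Total thickness L = 6.16 + 7.78 = 13.94 m.
Σ(b_i/K_i) = 6.16/5.11e-06 + 7.78/0.455 = 1.205e+06 d.
K_eq = L / Σ(b_i/K_i) = 13.94 / 1.205e+06 = 1.156e-05 m/day.
Q = K_eq · A · (Δh/L) = 1.156e-05 × 1510 × (2.72/13.94) = 0.003407 m³/day.

0.00341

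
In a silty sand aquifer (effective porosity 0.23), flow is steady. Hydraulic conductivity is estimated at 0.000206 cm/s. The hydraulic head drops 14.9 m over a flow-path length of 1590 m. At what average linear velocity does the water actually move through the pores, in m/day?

Convert K: 0.000206 cm/s × 864 = 0.1780 m/day.
Hydraulic gradient i = Δh / L = 14.9 / 1590 = 0.009371.
Darcy flux q = K · i = 0.1780 × 0.009371 = 0.001668 m/day.
Seepage velocity v = q / n_e = 0.001668 / 0.23 = 0.007252 m/day.

0.00725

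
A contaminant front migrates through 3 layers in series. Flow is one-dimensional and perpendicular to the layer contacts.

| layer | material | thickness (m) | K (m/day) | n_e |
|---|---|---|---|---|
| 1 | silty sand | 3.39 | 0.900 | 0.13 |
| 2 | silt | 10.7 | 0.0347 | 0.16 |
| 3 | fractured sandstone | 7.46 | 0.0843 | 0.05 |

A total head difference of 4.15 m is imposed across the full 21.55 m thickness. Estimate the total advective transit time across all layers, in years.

With flow normal to the layers, continuity requires the same specific discharge q through every layer.
Σ(b_i/K_i) = 3.39/0.900 + 10.7/0.0347 + 7.46/0.0843 = 400.6 d.
q = Δh / Σ(b_i/K_i) = 4.15 / 400.6 = 0.01036 m/day.
In each layer the seepage velocity is v_i = q/n_i, so the layer transit time is t_i = b_i·n_i / q:
  layer 1 (silty sand): t_1 = 3.39 × 0.13 / 0.01036 = 42.54 d
  layer 2 (silt): t_2 = 10.7 × 0.16 / 0.01036 = 165.3 d
  layer 3 (fractured sandstone): t_3 = 7.46 × 0.05 / 0.01036 = 36.01 d
Total t = Σ t_i = 243.8 days = 0.6675 years.

0.668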